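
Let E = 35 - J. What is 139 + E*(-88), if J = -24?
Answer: -5053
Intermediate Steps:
E = 59 (E = 35 - 1*(-24) = 35 + 24 = 59)
139 + E*(-88) = 139 + 59*(-88) = 139 - 5192 = -5053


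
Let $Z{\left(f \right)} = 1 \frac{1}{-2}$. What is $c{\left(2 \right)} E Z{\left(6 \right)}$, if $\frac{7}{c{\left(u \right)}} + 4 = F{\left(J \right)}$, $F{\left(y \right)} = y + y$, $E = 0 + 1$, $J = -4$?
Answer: $\frac{7}{24} \approx 0.29167$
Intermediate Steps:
$Z{\left(f \right)} = - \frac{1}{2}$ ($Z{\left(f \right)} = 1 \left(- \frac{1}{2}\right) = - \frac{1}{2}$)
$E = 1$
$F{\left(y \right)} = 2 y$
$c{\left(u \right)} = - \frac{7}{12}$ ($c{\left(u \right)} = \frac{7}{-4 + 2 \left(-4\right)} = \frac{7}{-4 - 8} = \frac{7}{-12} = 7 \left(- \frac{1}{12}\right) = - \frac{7}{12}$)
$c{\left(2 \right)} E Z{\left(6 \right)} = \left(- \frac{7}{12}\right) 1 \left(- \frac{1}{2}\right) = \left(- \frac{7}{12}\right) \left(- \frac{1}{2}\right) = \frac{7}{24}$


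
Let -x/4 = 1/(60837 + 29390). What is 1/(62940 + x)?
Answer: 90227/5678887376 ≈ 1.5888e-5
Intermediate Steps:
x = -4/90227 (x = -4/(60837 + 29390) = -4/90227 ≈ -4.4333e-5)
1/(62940 + x) = 1/(62940 - 4/90227) = 1/(5678887376/90227) = 90227/5678887376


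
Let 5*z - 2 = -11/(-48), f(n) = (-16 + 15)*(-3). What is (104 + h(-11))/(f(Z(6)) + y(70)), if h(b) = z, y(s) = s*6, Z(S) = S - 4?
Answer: 25067/101520 ≈ 0.24692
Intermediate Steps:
Z(S) = -4 + S
y(s) = 6*s
f(n) = 3 (f(n) = -1*(-3) = 3)
z = 107/240 (z = ⅖ + (-11/(-48))/5 = ⅖ + (-11*(-1/48))/5 = ⅖ + (⅕)*(11/48) = ⅖ + 11/240 = 107/240 ≈ 0.44583)
h(b) = 107/240
(104 + h(-11))/(f(Z(6)) + y(70)) = (104 + 107/240)/(3 + 6*70) = 25067/(240*(3 + 420)) = (25067/240)/423 = (25067/240)*(1/423) = 25067/101520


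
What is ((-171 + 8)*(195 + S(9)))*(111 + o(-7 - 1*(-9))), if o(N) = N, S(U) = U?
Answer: -3757476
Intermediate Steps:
((-171 + 8)*(195 + S(9)))*(111 + o(-7 - 1*(-9))) = ((-171 + 8)*(195 + 9))*(111 + (-7 - 1*(-9))) = (-163*204)*(111 + (-7 + 9)) = -33252*(111 + 2) = -33252*113 = -3757476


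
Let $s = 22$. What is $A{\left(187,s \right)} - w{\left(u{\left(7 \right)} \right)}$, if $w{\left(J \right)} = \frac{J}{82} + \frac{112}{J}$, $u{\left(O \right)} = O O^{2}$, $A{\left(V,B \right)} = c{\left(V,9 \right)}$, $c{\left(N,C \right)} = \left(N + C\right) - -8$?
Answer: $\frac{801553}{4018} \approx 199.49$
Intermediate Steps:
$c{\left(N,C \right)} = 8 + C + N$ ($c{\left(N,C \right)} = \left(C + N\right) + 8 = 8 + C + N$)
$A{\left(V,B \right)} = 17 + V$ ($A{\left(V,B \right)} = 8 + 9 + V = 17 + V$)
$u{\left(O \right)} = O^{3}$
$w{\left(J \right)} = \frac{112}{J} + \frac{J}{82}$ ($w{\left(J \right)} = J \frac{1}{82} + \frac{112}{J} = \frac{J}{82} + \frac{112}{J} = \frac{112}{J} + \frac{J}{82}$)
$A{\left(187,s \right)} - w{\left(u{\left(7 \right)} \right)} = \left(17 + 187\right) - \left(\frac{112}{7^{3}} + \frac{7^{3}}{82}\right) = 204 - \left(\frac{112}{343} + \frac{1}{82} \cdot 343\right) = 204 - \left(112 \cdot \frac{1}{343} + \frac{343}{82}\right) = 204 - \left(\frac{16}{49} + \frac{343}{82}\right) = 204 - \frac{18119}{4018} = \frac{801553}{4018}$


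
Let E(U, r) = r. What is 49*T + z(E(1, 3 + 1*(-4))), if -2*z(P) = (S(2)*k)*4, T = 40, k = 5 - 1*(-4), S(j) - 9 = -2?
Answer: 1834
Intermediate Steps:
S(j) = 7 (S(j) = 9 - 2 = 7)
k = 9 (k = 5 + 4 = 9)
z(P) = -126 (z(P) = -7*9*4/2 = -63*4/2 = -½*252 = -126)
49*T + z(E(1, 3 + 1*(-4))) = 49*40 - 126 = 1960 - 126 = 1834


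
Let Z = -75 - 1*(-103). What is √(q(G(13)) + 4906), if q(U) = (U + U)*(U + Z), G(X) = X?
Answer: 2*√1493 ≈ 77.279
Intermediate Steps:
Z = 28 (Z = -75 + 103 = 28)
q(U) = 2*U*(28 + U) (q(U) = (U + U)*(U + 28) = (2*U)*(28 + U) = 2*U*(28 + U))
√(q(G(13)) + 4906) = √(2*13*(28 + 13) + 4906) = √(2*13*41 + 4906) = √(1066 + 4906) = √5972 = 2*√1493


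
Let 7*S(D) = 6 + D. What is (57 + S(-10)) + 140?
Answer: 1375/7 ≈ 196.43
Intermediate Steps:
S(D) = 6/7 + D/7 (S(D) = (6 + D)/7 = 6/7 + D/7)
(57 + S(-10)) + 140 = (57 + (6/7 + (⅐)*(-10))) + 140 = (57 + (6/7 - 10/7)) + 140 = (57 - 4/7) + 140 = 395/7 + 140 = 1375/7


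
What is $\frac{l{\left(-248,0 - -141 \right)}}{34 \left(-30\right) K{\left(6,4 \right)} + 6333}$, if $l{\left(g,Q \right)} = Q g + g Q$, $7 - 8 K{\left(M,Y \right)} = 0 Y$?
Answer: $- \frac{1504}{117} \approx -12.855$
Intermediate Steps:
$K{\left(M,Y \right)} = \frac{7}{8}$ ($K{\left(M,Y \right)} = \frac{7}{8} - \frac{0 Y}{8} = \frac{7}{8} - 0 = \frac{7}{8} + 0 = \frac{7}{8}$)
$l{\left(g,Q \right)} = 2 Q g$ ($l{\left(g,Q \right)} = Q g + Q g = 2 Q g$)
$\frac{l{\left(-248,0 - -141 \right)}}{34 \left(-30\right) K{\left(6,4 \right)} + 6333} = \frac{2 \left(0 - -141\right) \left(-248\right)}{34 \left(-30\right) \frac{7}{8} + 6333} = \frac{2 \left(0 + 141\right) \left(-248\right)}{\left(-1020\right) \frac{7}{8} + 6333} = \frac{2 \cdot 141 \left(-248\right)}{- \frac{1785}{2} + 6333} = - \frac{69936}{\frac{10881}{2}} = \left(-69936\right) \frac{2}{10881} = - \frac{1504}{117}$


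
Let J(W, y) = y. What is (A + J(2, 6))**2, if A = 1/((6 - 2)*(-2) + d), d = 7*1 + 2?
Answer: 49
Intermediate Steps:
d = 9 (d = 7 + 2 = 9)
A = 1 (A = 1/((6 - 2)*(-2) + 9) = 1/(4*(-2) + 9) = 1/(-8 + 9) = 1/1 = 1)
(A + J(2, 6))**2 = (1 + 6)**2 = 7**2 = 49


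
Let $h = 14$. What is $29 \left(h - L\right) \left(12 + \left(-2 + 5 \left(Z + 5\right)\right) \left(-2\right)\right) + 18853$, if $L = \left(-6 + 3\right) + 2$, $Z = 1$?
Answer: $-287$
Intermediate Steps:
$L = -1$ ($L = -3 + 2 = -1$)
$29 \left(h - L\right) \left(12 + \left(-2 + 5 \left(Z + 5\right)\right) \left(-2\right)\right) + 18853 = 29 \left(14 - -1\right) \left(12 + \left(-2 + 5 \left(1 + 5\right)\right) \left(-2\right)\right) + 18853 = 29 \left(14 + 1\right) \left(12 + \left(-2 + 5 \cdot 6\right) \left(-2\right)\right) + 18853 = 29 \cdot 15 \left(12 + \left(-2 + 30\right) \left(-2\right)\right) + 18853 = 435 \left(12 + 28 \left(-2\right)\right) + 18853 = 435 \left(12 - 56\right) + 18853 = 435 \left(-44\right) + 18853 = -19140 + 18853 = -287$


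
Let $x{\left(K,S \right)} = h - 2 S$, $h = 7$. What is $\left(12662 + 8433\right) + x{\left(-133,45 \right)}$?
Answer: $21012$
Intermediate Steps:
$x{\left(K,S \right)} = 7 - 2 S$
$\left(12662 + 8433\right) + x{\left(-133,45 \right)} = \left(12662 + 8433\right) + \left(7 - 90\right) = 21095 + \left(7 - 90\right) = 21095 - 83 = 21012$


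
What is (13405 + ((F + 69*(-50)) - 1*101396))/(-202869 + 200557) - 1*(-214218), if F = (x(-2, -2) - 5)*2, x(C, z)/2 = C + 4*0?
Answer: 495363475/2312 ≈ 2.1426e+5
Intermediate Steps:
x(C, z) = 2*C (x(C, z) = 2*(C + 4*0) = 2*(C + 0) = 2*C)
F = -18 (F = (2*(-2) - 5)*2 = (-4 - 5)*2 = -9*2 = -18)
(13405 + ((F + 69*(-50)) - 1*101396))/(-202869 + 200557) - 1*(-214218) = (13405 + ((-18 + 69*(-50)) - 1*101396))/(-202869 + 200557) - 1*(-214218) = (13405 + ((-18 - 3450) - 101396))/(-2312) + 214218 = (13405 + (-3468 - 101396))*(-1/2312) + 214218 = (13405 - 104864)*(-1/2312) + 214218 = -91459*(-1/2312) + 214218 = 91459/2312 + 214218 = 495363475/2312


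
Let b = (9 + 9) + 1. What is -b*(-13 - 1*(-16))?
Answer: -57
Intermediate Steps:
b = 19 (b = 18 + 1 = 19)
-b*(-13 - 1*(-16)) = -19*(-13 - 1*(-16)) = -19*(-13 + 16) = -19*3 = -1*57 = -57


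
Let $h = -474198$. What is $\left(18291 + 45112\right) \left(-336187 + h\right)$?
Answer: $-51380840155$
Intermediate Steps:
$\left(18291 + 45112\right) \left(-336187 + h\right) = \left(18291 + 45112\right) \left(-336187 - 474198\right) = 63403 \left(-810385\right) = -51380840155$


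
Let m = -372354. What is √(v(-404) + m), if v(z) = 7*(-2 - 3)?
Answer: I*√372389 ≈ 610.24*I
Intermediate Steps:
v(z) = -35 (v(z) = 7*(-5) = -35)
√(v(-404) + m) = √(-35 - 372354) = √(-372389) = I*√372389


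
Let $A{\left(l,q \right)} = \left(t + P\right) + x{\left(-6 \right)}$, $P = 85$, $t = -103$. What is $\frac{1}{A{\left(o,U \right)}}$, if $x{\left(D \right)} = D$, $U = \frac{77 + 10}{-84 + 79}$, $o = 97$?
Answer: $- \frac{1}{24} \approx -0.041667$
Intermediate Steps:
$U = - \frac{87}{5}$ ($U = \frac{87}{-5} = 87 \left(- \frac{1}{5}\right) = - \frac{87}{5} \approx -17.4$)
$A{\left(l,q \right)} = -24$ ($A{\left(l,q \right)} = \left(-103 + 85\right) - 6 = -18 - 6 = -24$)
$\frac{1}{A{\left(o,U \right)}} = \frac{1}{-24} = - \frac{1}{24}$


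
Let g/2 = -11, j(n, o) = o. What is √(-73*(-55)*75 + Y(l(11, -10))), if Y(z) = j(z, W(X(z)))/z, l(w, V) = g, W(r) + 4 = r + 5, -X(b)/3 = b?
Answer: √145743026/22 ≈ 548.75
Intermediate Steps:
X(b) = -3*b
W(r) = 1 + r (W(r) = -4 + (r + 5) = -4 + (5 + r) = 1 + r)
g = -22 (g = 2*(-11) = -22)
l(w, V) = -22
Y(z) = (1 - 3*z)/z
√(-73*(-55)*75 + Y(l(11, -10))) = √(-73*(-55)*75 + (-3 + 1/(-22))) = √(4015*75 + (-3 - 1/22)) = √(301125 - 67/22) = √(6624683/22) = √145743026/22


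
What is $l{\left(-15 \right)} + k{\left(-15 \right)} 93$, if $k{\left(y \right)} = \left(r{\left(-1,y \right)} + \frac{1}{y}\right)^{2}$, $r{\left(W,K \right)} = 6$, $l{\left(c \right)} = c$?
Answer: $\frac{244426}{75} \approx 3259.0$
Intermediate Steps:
$k{\left(y \right)} = \left(6 + \frac{1}{y}\right)^{2}$
$l{\left(-15 \right)} + k{\left(-15 \right)} 93 = -15 + \frac{\left(1 + 6 \left(-15\right)\right)^{2}}{225} \cdot 93 = -15 + \frac{\left(1 - 90\right)^{2}}{225} \cdot 93 = -15 + \frac{\left(-89\right)^{2}}{225} \cdot 93 = -15 + \frac{1}{225} \cdot 7921 \cdot 93 = -15 + \frac{7921}{225} \cdot 93 = -15 + \frac{245551}{75} = \frac{244426}{75}$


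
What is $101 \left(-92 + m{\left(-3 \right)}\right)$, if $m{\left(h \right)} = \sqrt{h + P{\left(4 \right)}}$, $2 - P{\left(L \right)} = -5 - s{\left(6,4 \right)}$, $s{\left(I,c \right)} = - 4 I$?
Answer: $-9292 + 202 i \sqrt{5} \approx -9292.0 + 451.69 i$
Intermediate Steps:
$P{\left(L \right)} = -17$ ($P{\left(L \right)} = 2 - \left(-5 - \left(-4\right) 6\right) = 2 - \left(-5 - -24\right) = 2 - \left(-5 + 24\right) = 2 - 19 = -17$)
$m{\left(h \right)} = \sqrt{-17 + h}$ ($m{\left(h \right)} = \sqrt{h - 17} = \sqrt{-17 + h}$)
$101 \left(-92 + m{\left(-3 \right)}\right) = 101 \left(-92 + \sqrt{-17 - 3}\right) = 101 \left(-92 + \sqrt{-20}\right) = 101 \left(-92 + 2 i \sqrt{5}\right) = -9292 + 202 i \sqrt{5}$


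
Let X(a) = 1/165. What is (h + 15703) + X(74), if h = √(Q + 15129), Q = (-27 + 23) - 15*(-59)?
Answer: 2590996/165 + √16010 ≈ 15830.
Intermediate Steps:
Q = 881 (Q = -4 + 885 = 881)
h = √16010 (h = √(881 + 15129) = √16010 ≈ 126.53)
X(a) = 1/165
(h + 15703) + X(74) = (√16010 + 15703) + 1/165 = (15703 + √16010) + 1/165 = 2590996/165 + √16010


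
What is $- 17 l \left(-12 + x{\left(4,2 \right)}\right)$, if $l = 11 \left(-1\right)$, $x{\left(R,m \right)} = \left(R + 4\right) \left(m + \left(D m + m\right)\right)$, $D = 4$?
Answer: $15708$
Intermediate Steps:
$x{\left(R,m \right)} = 6 m \left(4 + R\right)$ ($x{\left(R,m \right)} = \left(R + 4\right) \left(m + \left(4 m + m\right)\right) = \left(4 + R\right) \left(m + 5 m\right) = \left(4 + R\right) 6 m = 6 m \left(4 + R\right)$)
$l = -11$
$- 17 l \left(-12 + x{\left(4,2 \right)}\right) = \left(-17\right) \left(-11\right) \left(-12 + 6 \cdot 2 \left(4 + 4\right)\right) = 187 \left(-12 + 6 \cdot 2 \cdot 8\right) = 187 \left(-12 + 96\right) = 187 \cdot 84 = 15708$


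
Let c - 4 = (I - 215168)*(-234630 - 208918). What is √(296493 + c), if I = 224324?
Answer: I*√4060828991 ≈ 63725.0*I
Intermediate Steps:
c = -4061125484 (c = 4 + (224324 - 215168)*(-234630 - 208918) = 4 + 9156*(-443548) = 4 - 4061125488 = -4061125484)
√(296493 + c) = √(296493 - 4061125484) = √(-4060828991) = I*√4060828991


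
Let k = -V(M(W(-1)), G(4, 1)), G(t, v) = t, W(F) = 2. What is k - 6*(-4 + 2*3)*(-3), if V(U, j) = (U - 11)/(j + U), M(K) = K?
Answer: 75/2 ≈ 37.500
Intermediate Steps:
V(U, j) = (-11 + U)/(U + j)
k = 3/2 (k = -(-11 + 2)/(2 + 4) = -(-9)/6 = -1*(-3/2) = 3/2 ≈ 1.5000)
k - 6*(-4 + 2*3)*(-3) = 3/2 - 6*(-4 + 2*3)*(-3) = 3/2 - 6*(-4 + 6)*(-3) = 3/2 - 6*2*(-3) = 3/2 - 12*(-3) = 3/2 + 36 = 75/2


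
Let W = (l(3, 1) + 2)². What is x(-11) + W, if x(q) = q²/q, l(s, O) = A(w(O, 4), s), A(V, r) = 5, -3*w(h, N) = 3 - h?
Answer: 38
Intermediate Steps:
w(h, N) = -1 + h/3 (w(h, N) = -(3 - h)/3 = -1 + h/3)
l(s, O) = 5
x(q) = q
W = 49 (W = (5 + 2)² = 7² = 49)
x(-11) + W = -11 + 49 = 38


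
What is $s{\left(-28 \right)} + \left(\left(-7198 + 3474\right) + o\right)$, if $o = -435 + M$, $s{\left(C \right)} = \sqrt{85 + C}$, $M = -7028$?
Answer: $-11187 + \sqrt{57} \approx -11179.0$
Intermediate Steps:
$o = -7463$ ($o = -435 - 7028 = -7463$)
$s{\left(-28 \right)} + \left(\left(-7198 + 3474\right) + o\right) = \sqrt{85 - 28} + \left(\left(-7198 + 3474\right) - 7463\right) = \sqrt{57} - 11187 = -11187 + \sqrt{57}$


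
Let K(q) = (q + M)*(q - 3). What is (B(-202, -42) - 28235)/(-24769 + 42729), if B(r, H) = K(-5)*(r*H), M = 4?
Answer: 39637/17960 ≈ 2.2070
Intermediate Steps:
K(q) = (-3 + q)*(4 + q) (K(q) = (q + 4)*(q - 3) = (4 + q)*(-3 + q) = (-3 + q)*(4 + q))
B(r, H) = 8*H*r (B(r, H) = (-12 - 5 + (-5)²)*(r*H) = (-12 - 5 + 25)*(H*r) = 8*(H*r) = 8*H*r)
(B(-202, -42) - 28235)/(-24769 + 42729) = (8*(-42)*(-202) - 28235)/(-24769 + 42729) = (67872 - 28235)/17960 = 39637*(1/17960) = 39637/17960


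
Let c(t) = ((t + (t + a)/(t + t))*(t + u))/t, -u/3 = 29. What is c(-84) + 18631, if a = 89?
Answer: 28945185/1568 ≈ 18460.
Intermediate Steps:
u = -87 (u = -3*29 = -87)
c(t) = (-87 + t)*(t + (89 + t)/(2*t))/t (c(t) = ((t + (t + 89)/(t + t))*(t - 87))/t = ((t + (89 + t)/((2*t)))*(-87 + t))/t = ((t + (89 + t)*(1/(2*t)))*(-87 + t))/t = ((t + (89 + t)/(2*t))*(-87 + t))/t = ((-87 + t)*(t + (89 + t)/(2*t)))/t = (-87 + t)*(t + (89 + t)/(2*t))/t)
c(-84) + 18631 = (-173/2 - 84 + 1/(-84) - 7743/2/(-84)²) + 18631 = (-173/2 - 84 - 1/84 - 7743/2*1/7056) + 18631 = (-173/2 - 84 - 1/84 - 2581/4704) + 18631 = -268223/1568 + 18631 = 28945185/1568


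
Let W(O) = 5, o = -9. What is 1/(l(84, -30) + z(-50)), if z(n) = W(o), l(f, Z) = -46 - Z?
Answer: -1/11 ≈ -0.090909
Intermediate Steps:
z(n) = 5
1/(l(84, -30) + z(-50)) = 1/((-46 - 1*(-30)) + 5) = 1/((-46 + 30) + 5) = 1/(-16 + 5) = 1/(-11) = -1/11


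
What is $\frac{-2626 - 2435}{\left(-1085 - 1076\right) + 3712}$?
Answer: $- \frac{1687}{517} \approx -3.2631$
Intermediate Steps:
$\frac{-2626 - 2435}{\left(-1085 - 1076\right) + 3712} = - \frac{5061}{\left(-1085 - 1076\right) + 3712} = - \frac{5061}{-2161 + 3712} = - \frac{5061}{1551} = \left(-5061\right) \frac{1}{1551} = - \frac{1687}{517}$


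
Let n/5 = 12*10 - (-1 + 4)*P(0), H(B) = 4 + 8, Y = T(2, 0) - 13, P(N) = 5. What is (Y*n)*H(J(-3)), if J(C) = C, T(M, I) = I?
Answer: -81900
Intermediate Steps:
Y = -13 (Y = 0 - 13 = -13)
H(B) = 12
n = 525 (n = 5*(12*10 - (-1 + 4)*5) = 5*(120 - 3*5) = 5*(120 - 1*15) = 5*(120 - 15) = 5*105 = 525)
(Y*n)*H(J(-3)) = -13*525*12 = -6825*12 = -81900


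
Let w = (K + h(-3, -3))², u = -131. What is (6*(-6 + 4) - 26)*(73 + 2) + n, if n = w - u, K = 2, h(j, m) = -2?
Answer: -2719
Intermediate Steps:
w = 0 (w = (2 - 2)² = 0² = 0)
n = 131 (n = 0 - 1*(-131) = 0 + 131 = 131)
(6*(-6 + 4) - 26)*(73 + 2) + n = (6*(-6 + 4) - 26)*(73 + 2) + 131 = (6*(-2) - 26)*75 + 131 = (-12 - 26)*75 + 131 = -38*75 + 131 = -2850 + 131 = -2719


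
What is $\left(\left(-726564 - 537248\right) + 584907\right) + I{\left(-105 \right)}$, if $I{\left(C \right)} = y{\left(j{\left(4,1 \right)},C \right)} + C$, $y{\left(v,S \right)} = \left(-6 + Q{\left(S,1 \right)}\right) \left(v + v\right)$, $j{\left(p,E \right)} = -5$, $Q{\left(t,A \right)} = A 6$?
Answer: $-679010$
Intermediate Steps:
$Q{\left(t,A \right)} = 6 A$
$y{\left(v,S \right)} = 0$ ($y{\left(v,S \right)} = \left(-6 + 6 \cdot 1\right) \left(v + v\right) = \left(-6 + 6\right) 2 v = 0 \cdot 2 v = 0$)
$I{\left(C \right)} = C$ ($I{\left(C \right)} = 0 + C = C$)
$\left(\left(-726564 - 537248\right) + 584907\right) + I{\left(-105 \right)} = \left(\left(-726564 - 537248\right) + 584907\right) - 105 = \left(-1263812 + 584907\right) - 105 = -678905 - 105 = -679010$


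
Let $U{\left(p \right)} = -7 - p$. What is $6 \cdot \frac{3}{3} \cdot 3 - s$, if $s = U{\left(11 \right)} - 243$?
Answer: $279$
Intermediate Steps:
$s = -261$ ($s = \left(-7 - 11\right) - 243 = -18 - 243 = -261$)
$6 \cdot \frac{3}{3} \cdot 3 - s = 6 \cdot \frac{3}{3} \cdot 3 - -261 = 6 \cdot 3 \cdot \frac{1}{3} \cdot 3 + 261 = 6 \cdot 1 \cdot 3 + 261 = 6 \cdot 3 + 261 = 18 + 261 = 279$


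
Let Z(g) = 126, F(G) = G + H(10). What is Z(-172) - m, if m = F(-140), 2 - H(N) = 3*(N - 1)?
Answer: 291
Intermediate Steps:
H(N) = 5 - 3*N (H(N) = 2 - 3*(N - 1) = 2 - 3*(-1 + N) = 2 - (-3 + 3*N) = 2 + (3 - 3*N) = 5 - 3*N)
F(G) = -25 + G (F(G) = G + (5 - 3*10) = G + (5 - 30) = G - 25 = -25 + G)
m = -165 (m = -25 - 140 = -165)
Z(-172) - m = 126 - 1*(-165) = 126 + 165 = 291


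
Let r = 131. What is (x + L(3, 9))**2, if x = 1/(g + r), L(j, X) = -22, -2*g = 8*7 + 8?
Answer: 4739329/9801 ≈ 483.56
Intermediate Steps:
g = -32 (g = -(8*7 + 8)/2 = -(56 + 8)/2 = -1/2*64 = -32)
x = 1/99 (x = 1/(-32 + 131) = 1/99 ≈ 0.010101)
(x + L(3, 9))**2 = (1/99 - 22)**2 = (-2177/99)**2 = 4739329/9801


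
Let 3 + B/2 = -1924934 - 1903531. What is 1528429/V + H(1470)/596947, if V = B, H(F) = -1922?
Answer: -132443962465/652969282056 ≈ -0.20283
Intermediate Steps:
B = -7656936 (B = -6 + 2*(-1924934 - 1903531) = -6 + 2*(-3828465) = -6 - 7656930 = -7656936)
V = -7656936
1528429/V + H(1470)/596947 = 1528429/(-7656936) - 1922/596947 = 1528429*(-1/7656936) - 1922*1/596947 = -218347/1093848 - 1922/596947 = -132443962465/652969282056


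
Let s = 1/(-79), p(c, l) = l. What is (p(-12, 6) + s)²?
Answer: 223729/6241 ≈ 35.848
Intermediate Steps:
s = -1/79 ≈ -0.012658
(p(-12, 6) + s)² = (6 - 1/79)² = (473/79)² = 223729/6241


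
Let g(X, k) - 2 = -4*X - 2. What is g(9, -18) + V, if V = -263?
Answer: -299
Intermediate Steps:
g(X, k) = -4*X (g(X, k) = 2 + (-4*X - 2) = 2 + (-2 - 4*X) = -4*X)
g(9, -18) + V = -4*9 - 263 = -36 - 263 = -299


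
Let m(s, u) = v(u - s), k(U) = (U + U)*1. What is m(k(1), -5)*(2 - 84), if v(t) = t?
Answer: 574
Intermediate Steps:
k(U) = 2*U (k(U) = (2*U)*1 = 2*U)
m(s, u) = u - s
m(k(1), -5)*(2 - 84) = (-5 - 2)*(2 - 84) = (-5 - 1*2)*(-82) = (-5 - 2)*(-82) = -7*(-82) = 574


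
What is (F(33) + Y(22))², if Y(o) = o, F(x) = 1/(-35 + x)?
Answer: 1849/4 ≈ 462.25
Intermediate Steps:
(F(33) + Y(22))² = (1/(-35 + 33) + 22)² = (1/(-2) + 22)² = (-½ + 22)² = (43/2)² = 1849/4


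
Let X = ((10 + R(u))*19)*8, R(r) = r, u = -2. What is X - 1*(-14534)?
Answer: 15750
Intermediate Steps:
X = 1216 (X = ((10 - 2)*19)*8 = (8*19)*8 = 152*8 = 1216)
X - 1*(-14534) = 1216 - 1*(-14534) = 1216 + 14534 = 15750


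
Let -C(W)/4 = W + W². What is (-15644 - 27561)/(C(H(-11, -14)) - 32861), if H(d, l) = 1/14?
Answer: 2117045/1610204 ≈ 1.3148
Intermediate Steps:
H(d, l) = 1/14 (H(d, l) = 1*(1/14) = 1/14)
C(W) = -4*W - 4*W² (C(W) = -4*(W + W²) = -4*W - 4*W²)
(-15644 - 27561)/(C(H(-11, -14)) - 32861) = (-15644 - 27561)/(-4*1/14*(1 + 1/14) - 32861) = -43205/(-4*1/14*15/14 - 32861) = -43205/(-15/49 - 32861) = -43205/(-1610204/49) = -43205*(-49/1610204) = 2117045/1610204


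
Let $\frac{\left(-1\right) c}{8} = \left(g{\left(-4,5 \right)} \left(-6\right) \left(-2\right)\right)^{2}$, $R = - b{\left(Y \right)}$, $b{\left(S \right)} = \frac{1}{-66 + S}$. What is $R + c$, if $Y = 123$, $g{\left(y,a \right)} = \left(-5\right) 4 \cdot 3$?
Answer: $- \frac{236390401}{57} \approx -4.1472 \cdot 10^{6}$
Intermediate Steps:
$g{\left(y,a \right)} = -60$ ($g{\left(y,a \right)} = \left(-20\right) 3 = -60$)
$R = - \frac{1}{57}$ ($R = - \frac{1}{-66 + 123} = - \frac{1}{57} \approx -0.017544$)
$c = -4147200$ ($c = - 8 \left(\left(-60\right) \left(-6\right) \left(-2\right)\right)^{2} = - 8 \left(360 \left(-2\right)\right)^{2} = - 8 \left(-720\right)^{2} = \left(-8\right) 518400 = -4147200$)
$R + c = - \frac{1}{57} - 4147200 = - \frac{236390401}{57}$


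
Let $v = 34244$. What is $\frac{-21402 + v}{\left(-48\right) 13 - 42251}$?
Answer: $- \frac{12842}{42875} \approx -0.29952$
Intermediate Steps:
$\frac{-21402 + v}{\left(-48\right) 13 - 42251} = \frac{-21402 + 34244}{\left(-48\right) 13 - 42251} = \frac{12842}{-624 - 42251} = \frac{12842}{-42875} = 12842 \left(- \frac{1}{42875}\right) = - \frac{12842}{42875}$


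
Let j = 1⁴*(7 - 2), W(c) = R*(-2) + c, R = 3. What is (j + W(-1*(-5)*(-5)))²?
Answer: 676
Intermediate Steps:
W(c) = -6 + c (W(c) = 3*(-2) + c = -6 + c)
j = 5 (j = 1*5 = 5)
(j + W(-1*(-5)*(-5)))² = (5 + (-6 - 1*(-5)*(-5)))² = (5 + (-6 + 5*(-5)))² = (5 + (-6 - 25))² = (5 - 31)² = (-26)² = 676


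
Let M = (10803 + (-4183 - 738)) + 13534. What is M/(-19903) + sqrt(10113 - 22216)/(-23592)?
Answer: -19416/19903 - 7*I*sqrt(247)/23592 ≈ -0.97553 - 0.0046632*I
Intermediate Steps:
M = 19416 (M = (10803 - 4921) + 13534 = 5882 + 13534 = 19416)
M/(-19903) + sqrt(10113 - 22216)/(-23592) = 19416/(-19903) + sqrt(10113 - 22216)/(-23592) = 19416*(-1/19903) + sqrt(-12103)*(-1/23592) = -19416/19903 + (7*I*sqrt(247))*(-1/23592) = -19416/19903 - 7*I*sqrt(247)/23592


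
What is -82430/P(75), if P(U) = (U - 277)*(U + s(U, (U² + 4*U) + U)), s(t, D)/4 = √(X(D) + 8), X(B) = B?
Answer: -3091125/9140803 + 329720*√1502/9140803 ≈ 1.0598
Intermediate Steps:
s(t, D) = 4*√(8 + D) (s(t, D) = 4*√(D + 8) = 4*√(8 + D))
P(U) = (-277 + U)*(U + 4*√(8 + U² + 5*U)) (P(U) = (U - 277)*(U + 4*√(8 + ((U² + 4*U) + U))) = (-277 + U)*(U + 4*√(8 + (U² + 5*U))) = (-277 + U)*(U + 4*√(8 + U² + 5*U)))
-82430/P(75) = -82430/(75² - 1108*√(8 + 75*(5 + 75)) - 277*75 + 4*75*√(8 + 75*(5 + 75))) = -82430/(5625 - 1108*√(8 + 75*80) - 20775 + 4*75*√(8 + 75*80)) = -82430/(5625 - 1108*√(8 + 6000) - 20775 + 4*75*√(8 + 6000)) = -82430/(5625 - 2216*√1502 - 20775 + 4*75*√6008) = -82430/(5625 - 2216*√1502 - 20775 + 4*75*(2*√1502)) = -82430/(5625 - 2216*√1502 - 20775 + 600*√1502) = -82430/(-15150 - 1616*√1502)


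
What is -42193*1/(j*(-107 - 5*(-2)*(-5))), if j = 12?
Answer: 42193/1884 ≈ 22.395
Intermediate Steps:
-42193*1/(j*(-107 - 5*(-2)*(-5))) = -42193*1/(12*(-107 - 5*(-2)*(-5))) = -42193*1/(12*(-107 + 10*(-5))) = -42193*1/(12*(-107 - 50)) = -42193/(12*(-157)) = -42193/(-1884) = -42193*(-1/1884) = 42193/1884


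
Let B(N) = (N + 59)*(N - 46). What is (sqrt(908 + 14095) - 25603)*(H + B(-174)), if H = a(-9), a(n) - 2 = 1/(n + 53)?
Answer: -28503538267/44 + 3339867*sqrt(1667)/44 ≈ -6.4471e+8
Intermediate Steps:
B(N) = (-46 + N)*(59 + N) (B(N) = (59 + N)*(-46 + N) = (-46 + N)*(59 + N))
a(n) = 2 + 1/(53 + n) (a(n) = 2 + 1/(n + 53) = 2 + 1/(53 + n))
H = 89/44 (H = (107 + 2*(-9))/(53 - 9) = (107 - 18)/44 = (1/44)*89 = 89/44 ≈ 2.0227)
(sqrt(908 + 14095) - 25603)*(H + B(-174)) = (sqrt(908 + 14095) - 25603)*(89/44 + (-2714 + (-174)**2 + 13*(-174))) = (sqrt(15003) - 25603)*(89/44 + (-2714 + 30276 - 2262)) = (3*sqrt(1667) - 25603)*(89/44 + 25300) = (-25603 + 3*sqrt(1667))*(1113289/44) = -28503538267/44 + 3339867*sqrt(1667)/44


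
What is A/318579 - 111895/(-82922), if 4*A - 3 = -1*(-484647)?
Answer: 1087962715/628981139 ≈ 1.7297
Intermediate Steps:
A = 242325/2 (A = ¾ + (-1*(-484647))/4 = ¾ + (¼)*484647 = ¾ + 484647/4 = 242325/2 ≈ 1.2116e+5)
A/318579 - 111895/(-82922) = (242325/2)/318579 - 111895/(-82922) = (242325/2)*(1/318579) - 111895*(-1/82922) = 80775/212386 + 15985/11846 = 1087962715/628981139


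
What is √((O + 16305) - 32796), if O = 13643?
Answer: 4*I*√178 ≈ 53.367*I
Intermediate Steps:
√((O + 16305) - 32796) = √((13643 + 16305) - 32796) = √(29948 - 32796) = √(-2848) = 4*I*√178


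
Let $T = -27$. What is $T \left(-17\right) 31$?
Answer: $14229$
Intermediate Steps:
$T \left(-17\right) 31 = \left(-27\right) \left(-17\right) 31 = 459 \cdot 31 = 14229$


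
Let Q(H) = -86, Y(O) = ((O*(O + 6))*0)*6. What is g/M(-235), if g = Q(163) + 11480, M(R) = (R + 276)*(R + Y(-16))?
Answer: -11394/9635 ≈ -1.1826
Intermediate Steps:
Y(O) = 0 (Y(O) = ((O*(6 + O))*0)*6 = 0*6 = 0)
M(R) = R*(276 + R) (M(R) = (R + 276)*(R + 0) = (276 + R)*R = R*(276 + R))
g = 11394 (g = -86 + 11480 = 11394)
g/M(-235) = 11394/((-235*(276 - 235))) = 11394/((-235*41)) = 11394/(-9635) = 11394*(-1/9635) = -11394/9635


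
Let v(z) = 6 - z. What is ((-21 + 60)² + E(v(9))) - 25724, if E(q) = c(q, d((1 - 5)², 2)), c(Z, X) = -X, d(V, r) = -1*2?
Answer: -24201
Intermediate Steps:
d(V, r) = -2
E(q) = 2 (E(q) = -1*(-2) = 2)
((-21 + 60)² + E(v(9))) - 25724 = ((-21 + 60)² + 2) - 25724 = (39² + 2) - 25724 = (1521 + 2) - 25724 = 1523 - 25724 = -24201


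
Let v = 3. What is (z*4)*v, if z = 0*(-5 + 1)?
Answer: 0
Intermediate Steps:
z = 0 (z = 0*(-4) = 0)
(z*4)*v = (0*4)*3 = 0*3 = 0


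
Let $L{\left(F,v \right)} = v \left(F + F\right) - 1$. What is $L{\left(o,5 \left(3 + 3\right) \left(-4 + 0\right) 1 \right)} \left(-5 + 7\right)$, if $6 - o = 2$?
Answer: $-1922$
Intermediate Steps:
$o = 4$ ($o = 6 - 2 = 4$)
$L{\left(F,v \right)} = -1 + 2 F v$ ($L{\left(F,v \right)} = v 2 F - 1 = 2 F v - 1 = -1 + 2 F v$)
$L{\left(o,5 \left(3 + 3\right) \left(-4 + 0\right) 1 \right)} \left(-5 + 7\right) = \left(-1 + 2 \cdot 4 \cdot 5 \left(3 + 3\right) \left(-4 + 0\right) 1\right) \left(-5 + 7\right) = \left(-1 + 2 \cdot 4 \cdot 5 \cdot 6 \left(-4\right) 1\right) 2 = \left(-1 + 2 \cdot 4 \cdot 5 \left(-24\right) 1\right) 2 = \left(-1 + 2 \cdot 4 \left(\left(-120\right) 1\right)\right) 2 = \left(-1 + 2 \cdot 4 \left(-120\right)\right) 2 = \left(-1 - 960\right) 2 = \left(-961\right) 2 = -1922$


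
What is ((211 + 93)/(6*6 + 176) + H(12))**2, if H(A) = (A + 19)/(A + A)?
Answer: 12020089/1617984 ≈ 7.4291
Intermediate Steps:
H(A) = (19 + A)/(2*A) (H(A) = (19 + A)/((2*A)) = (19 + A)*(1/(2*A)) = (19 + A)/(2*A))
((211 + 93)/(6*6 + 176) + H(12))**2 = ((211 + 93)/(6*6 + 176) + (1/2)*(19 + 12)/12)**2 = (304/(36 + 176) + (1/2)*(1/12)*31)**2 = (304/212 + 31/24)**2 = (304*(1/212) + 31/24)**2 = (76/53 + 31/24)**2 = (3467/1272)**2 = 12020089/1617984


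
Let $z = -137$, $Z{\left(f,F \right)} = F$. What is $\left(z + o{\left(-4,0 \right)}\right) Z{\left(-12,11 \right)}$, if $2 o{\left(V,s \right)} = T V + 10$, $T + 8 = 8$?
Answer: $-1452$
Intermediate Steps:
$T = 0$ ($T = -8 + 8 = 0$)
$o{\left(V,s \right)} = 5$ ($o{\left(V,s \right)} = \frac{0 V + 10}{2} = \frac{0 + 10}{2} = \frac{1}{2} \cdot 10 = 5$)
$\left(z + o{\left(-4,0 \right)}\right) Z{\left(-12,11 \right)} = \left(-137 + 5\right) 11 = \left(-132\right) 11 = -1452$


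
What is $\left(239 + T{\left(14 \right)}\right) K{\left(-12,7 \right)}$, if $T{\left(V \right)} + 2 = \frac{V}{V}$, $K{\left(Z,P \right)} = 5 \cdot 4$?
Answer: $4760$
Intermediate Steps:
$K{\left(Z,P \right)} = 20$
$T{\left(V \right)} = -1$ ($T{\left(V \right)} = -2 + \frac{V}{V} = -2 + 1 = -1$)
$\left(239 + T{\left(14 \right)}\right) K{\left(-12,7 \right)} = \left(239 - 1\right) 20 = 238 \cdot 20 = 4760$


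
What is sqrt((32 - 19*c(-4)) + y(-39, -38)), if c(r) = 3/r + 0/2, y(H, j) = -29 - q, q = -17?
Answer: sqrt(137)/2 ≈ 5.8523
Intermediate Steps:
y(H, j) = -12 (y(H, j) = -29 - 1*(-17) = -29 + 17 = -12)
c(r) = 3/r (c(r) = 3/r + 0*(1/2) = 3/r + 0 = 3/r)
sqrt((32 - 19*c(-4)) + y(-39, -38)) = sqrt((32 - 57/(-4)) - 12) = sqrt((32 - 57*(-1)/4) - 12) = sqrt((32 - 19*(-3/4)) - 12) = sqrt((32 + 57/4) - 12) = sqrt(185/4 - 12) = sqrt(137/4) = sqrt(137)/2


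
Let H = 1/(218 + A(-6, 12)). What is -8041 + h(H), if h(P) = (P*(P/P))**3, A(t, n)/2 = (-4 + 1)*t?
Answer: -131768381623/16387064 ≈ -8041.0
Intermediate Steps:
A(t, n) = -6*t (A(t, n) = 2*((-4 + 1)*t) = 2*(-3*t) = -6*t)
H = 1/254 (H = 1/(218 - 6*(-6)) = 1/(218 + 36) = 1/254 ≈ 0.0039370)
h(P) = P**3 (h(P) = (P*1)**3 = P**3)
-8041 + h(H) = -8041 + (1/254)**3 = -8041 + 1/16387064 = -131768381623/16387064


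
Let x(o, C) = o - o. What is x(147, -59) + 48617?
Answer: 48617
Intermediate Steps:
x(o, C) = 0
x(147, -59) + 48617 = 0 + 48617 = 48617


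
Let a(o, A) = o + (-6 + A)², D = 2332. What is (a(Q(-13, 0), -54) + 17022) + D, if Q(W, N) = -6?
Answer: 22948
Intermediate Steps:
(a(Q(-13, 0), -54) + 17022) + D = ((-6 + (-6 - 54)²) + 17022) + 2332 = ((-6 + (-60)²) + 17022) + 2332 = ((-6 + 3600) + 17022) + 2332 = (3594 + 17022) + 2332 = 20616 + 2332 = 22948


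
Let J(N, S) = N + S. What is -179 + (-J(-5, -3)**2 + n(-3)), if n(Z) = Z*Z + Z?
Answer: -237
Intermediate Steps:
n(Z) = Z + Z**2 (n(Z) = Z**2 + Z = Z + Z**2)
-179 + (-J(-5, -3)**2 + n(-3)) = -179 + (-(-5 - 3)**2 - 3*(1 - 3)) = -179 + (-1*(-8)**2 - 3*(-2)) = -179 + (-1*64 + 6) = -179 + (-64 + 6) = -179 - 58 = -237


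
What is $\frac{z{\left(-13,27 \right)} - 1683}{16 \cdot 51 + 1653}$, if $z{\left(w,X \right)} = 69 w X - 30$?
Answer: $- \frac{8644}{823} \approx -10.503$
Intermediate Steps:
$z{\left(w,X \right)} = -30 + 69 X w$ ($z{\left(w,X \right)} = 69 X w - 30 = -30 + 69 X w$)
$\frac{z{\left(-13,27 \right)} - 1683}{16 \cdot 51 + 1653} = \frac{\left(-30 + 69 \cdot 27 \left(-13\right)\right) - 1683}{16 \cdot 51 + 1653} = \frac{\left(-30 - 24219\right) - 1683}{816 + 1653} = \frac{-24249 - 1683}{2469} = \left(-25932\right) \frac{1}{2469} = - \frac{8644}{823}$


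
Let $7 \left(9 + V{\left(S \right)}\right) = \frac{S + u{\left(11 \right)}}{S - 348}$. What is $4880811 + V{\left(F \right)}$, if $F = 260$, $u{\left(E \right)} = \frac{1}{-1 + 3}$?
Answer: $\frac{6013147543}{1232} \approx 4.8808 \cdot 10^{6}$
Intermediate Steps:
$u{\left(E \right)} = \frac{1}{2}$
$V{\left(S \right)} = -9 + \frac{\frac{1}{2} + S}{7 \left(-348 + S\right)}$ ($V{\left(S \right)} = -9 + \frac{\left(S + \frac{1}{2}\right) \frac{1}{S - 348}}{7} = -9 + \frac{\left(\frac{1}{2} + S\right) \frac{1}{-348 + S}}{7} = -9 + \frac{\frac{1}{-348 + S} \left(\frac{1}{2} + S\right)}{7} = -9 + \frac{\frac{1}{2} + S}{7 \left(-348 + S\right)}$)
$4880811 + V{\left(F \right)} = 4880811 + \frac{43849 - 32240}{14 \left(-348 + 260\right)} = 4880811 + \frac{43849 - 32240}{14 \left(-88\right)} = 4880811 + \frac{1}{14} \left(- \frac{1}{88}\right) 11609 = 4880811 - \frac{11609}{1232} = \frac{6013147543}{1232}$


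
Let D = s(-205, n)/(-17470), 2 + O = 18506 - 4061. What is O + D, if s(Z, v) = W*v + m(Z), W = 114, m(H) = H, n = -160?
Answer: 50467531/3494 ≈ 14444.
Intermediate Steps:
O = 14443 (O = -2 + (18506 - 4061) = -2 + 14445 = 14443)
s(Z, v) = Z + 114*v (s(Z, v) = 114*v + Z = Z + 114*v)
D = 3689/3494 (D = (-205 + 114*(-160))/(-17470) = (-205 - 18240)*(-1/17470) = -18445*(-1/17470) = 3689/3494 ≈ 1.0558)
O + D = 14443 + 3689/3494 = 50467531/3494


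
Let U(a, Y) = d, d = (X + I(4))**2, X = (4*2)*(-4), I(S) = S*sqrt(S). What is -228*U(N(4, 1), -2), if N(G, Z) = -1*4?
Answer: -131328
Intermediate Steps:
I(S) = S**(3/2)
N(G, Z) = -4
X = -32 (X = 8*(-4) = -32)
d = 576 (d = (-32 + 4**(3/2))**2 = (-32 + 8)**2 = (-24)**2 = 576)
U(a, Y) = 576
-228*U(N(4, 1), -2) = -228*576 = -131328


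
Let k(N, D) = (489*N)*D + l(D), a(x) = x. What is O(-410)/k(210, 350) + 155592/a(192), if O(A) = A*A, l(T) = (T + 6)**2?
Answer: 58457929697/72136472 ≈ 810.38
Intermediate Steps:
l(T) = (6 + T)**2
O(A) = A**2
k(N, D) = (6 + D)**2 + 489*D*N (k(N, D) = (489*N)*D + (6 + D)**2 = 489*D*N + (6 + D)**2 = (6 + D)**2 + 489*D*N)
O(-410)/k(210, 350) + 155592/a(192) = (-410)**2/((6 + 350)**2 + 489*350*210) + 155592/192 = 168100/(356**2 + 35941500) + 155592*(1/192) = 168100/(126736 + 35941500) + 6483/8 = 168100/36068236 + 6483/8 = 168100*(1/36068236) + 6483/8 = 42025/9017059 + 6483/8 = 58457929697/72136472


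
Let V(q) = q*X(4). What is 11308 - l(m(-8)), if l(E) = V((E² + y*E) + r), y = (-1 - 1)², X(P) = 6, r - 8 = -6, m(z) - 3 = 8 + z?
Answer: 11170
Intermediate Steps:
m(z) = 11 + z (m(z) = 3 + (8 + z) = 11 + z)
r = 2 (r = 8 - 6 = 2)
y = 4 (y = (-2)² = 4)
V(q) = 6*q (V(q) = q*6 = 6*q)
l(E) = 12 + 6*E² + 24*E (l(E) = 6*((E² + 4*E) + 2) = 6*(2 + E² + 4*E) = 12 + 6*E² + 24*E)
11308 - l(m(-8)) = 11308 - (12 + 6*(11 - 8)² + 24*(11 - 8)) = 11308 - (12 + 6*3² + 24*3) = 11308 - (12 + 6*9 + 72) = 11308 - (12 + 54 + 72) = 11308 - 1*138 = 11308 - 138 = 11170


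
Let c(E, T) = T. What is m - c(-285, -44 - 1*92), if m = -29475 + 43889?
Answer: 14550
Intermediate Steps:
m = 14414
m - c(-285, -44 - 1*92) = 14414 - (-44 - 1*92) = 14414 - (-44 - 92) = 14414 - 1*(-136) = 14414 + 136 = 14550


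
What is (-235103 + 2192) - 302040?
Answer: -534951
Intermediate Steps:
(-235103 + 2192) - 302040 = -232911 - 302040 = -534951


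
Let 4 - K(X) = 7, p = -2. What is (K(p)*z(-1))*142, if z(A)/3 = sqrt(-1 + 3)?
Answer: -1278*sqrt(2) ≈ -1807.4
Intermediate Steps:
z(A) = 3*sqrt(2) (z(A) = 3*sqrt(-1 + 3) = 3*sqrt(2))
K(X) = -3 (K(X) = 4 - 1*7 = 4 - 7 = -3)
(K(p)*z(-1))*142 = -9*sqrt(2)*142 = -1278*sqrt(2)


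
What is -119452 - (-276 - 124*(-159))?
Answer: -138892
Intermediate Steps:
-119452 - (-276 - 124*(-159)) = -119452 - (-276 + 19716) = -119452 - 1*19440 = -119452 - 19440 = -138892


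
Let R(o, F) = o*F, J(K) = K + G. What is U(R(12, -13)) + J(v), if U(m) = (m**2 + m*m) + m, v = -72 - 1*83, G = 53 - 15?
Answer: 48399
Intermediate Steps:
G = 38
v = -155 (v = -72 - 83 = -155)
J(K) = 38 + K (J(K) = K + 38 = 38 + K)
R(o, F) = F*o
U(m) = m + 2*m**2 (U(m) = (m**2 + m**2) + m = 2*m**2 + m = m + 2*m**2)
U(R(12, -13)) + J(v) = (-13*12)*(1 + 2*(-13*12)) + (38 - 155) = -156*(1 + 2*(-156)) - 117 = -156*(1 - 312) - 117 = -156*(-311) - 117 = 48516 - 117 = 48399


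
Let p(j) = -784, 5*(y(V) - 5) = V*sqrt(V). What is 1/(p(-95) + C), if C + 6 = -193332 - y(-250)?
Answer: -194127/37685917129 - 250*I*sqrt(10)/37685917129 ≈ -5.1512e-6 - 2.0978e-8*I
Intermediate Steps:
y(V) = 5 + V**(3/2)/5 (y(V) = 5 + (V*sqrt(V))/5 = 5 + V**(3/2)/5)
C = -193343 + 250*I*sqrt(10) (C = -6 + (-193332 - (5 + (-250)**(3/2)/5)) = -6 + (-193332 - (5 + (-1250*I*sqrt(10))/5)) = -6 + (-193332 - (5 - 250*I*sqrt(10))) = -6 + (-193332 + (-5 + 250*I*sqrt(10))) = -6 + (-193337 + 250*I*sqrt(10)) = -193343 + 250*I*sqrt(10) ≈ -1.9334e+5 + 790.57*I)
1/(p(-95) + C) = 1/(-784 + (-193343 + 250*I*sqrt(10))) = 1/(-194127 + 250*I*sqrt(10))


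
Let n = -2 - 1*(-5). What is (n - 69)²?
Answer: 4356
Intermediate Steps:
n = 3 (n = -2 + 5 = 3)
(n - 69)² = (3 - 69)² = (-66)² = 4356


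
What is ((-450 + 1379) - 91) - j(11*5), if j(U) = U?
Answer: 783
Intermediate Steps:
((-450 + 1379) - 91) - j(11*5) = ((-450 + 1379) - 91) - 11*5 = (929 - 91) - 1*55 = 838 - 55 = 783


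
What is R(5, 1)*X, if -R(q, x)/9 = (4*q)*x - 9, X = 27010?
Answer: -2673990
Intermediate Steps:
R(q, x) = 81 - 36*q*x (R(q, x) = -9*((4*q)*x - 9) = -9*(4*q*x - 9) = -9*(-9 + 4*q*x) = 81 - 36*q*x)
R(5, 1)*X = (81 - 36*5*1)*27010 = (81 - 180)*27010 = -99*27010 = -2673990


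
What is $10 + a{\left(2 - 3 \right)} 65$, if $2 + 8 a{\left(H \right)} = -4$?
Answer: $- \frac{155}{4} \approx -38.75$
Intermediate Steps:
$a{\left(H \right)} = - \frac{3}{4}$ ($a{\left(H \right)} = - \frac{1}{4} + \frac{1}{8} \left(-4\right) = - \frac{1}{4} - \frac{1}{2} = - \frac{3}{4}$)
$10 + a{\left(2 - 3 \right)} 65 = 10 - \frac{195}{4} = - \frac{155}{4}$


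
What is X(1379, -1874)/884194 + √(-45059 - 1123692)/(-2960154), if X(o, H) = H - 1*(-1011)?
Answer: -863/884194 - I*√1168751/2960154 ≈ -0.00097603 - 0.00036521*I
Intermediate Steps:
X(o, H) = 1011 + H (X(o, H) = H + 1011 = 1011 + H)
X(1379, -1874)/884194 + √(-45059 - 1123692)/(-2960154) = (1011 - 1874)/884194 + √(-45059 - 1123692)/(-2960154) = -863*1/884194 + √(-1168751)*(-1/2960154) = -863/884194 + (I*√1168751)*(-1/2960154) = -863/884194 - I*√1168751/2960154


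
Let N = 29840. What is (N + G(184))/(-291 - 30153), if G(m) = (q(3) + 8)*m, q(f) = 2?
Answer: -2640/2537 ≈ -1.0406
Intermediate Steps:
G(m) = 10*m (G(m) = (2 + 8)*m = 10*m)
(N + G(184))/(-291 - 30153) = (29840 + 10*184)/(-291 - 30153) = (29840 + 1840)/(-30444) = 31680*(-1/30444) = -2640/2537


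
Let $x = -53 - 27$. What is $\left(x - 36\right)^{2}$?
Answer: $13456$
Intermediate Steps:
$x = -80$ ($x = -53 - 27 = -80$)
$\left(x - 36\right)^{2} = \left(-80 - 36\right)^{2} = \left(-116\right)^{2} = 13456$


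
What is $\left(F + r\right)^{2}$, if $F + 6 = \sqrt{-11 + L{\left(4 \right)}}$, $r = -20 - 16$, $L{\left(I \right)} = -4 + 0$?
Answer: $\left(42 - i \sqrt{15}\right)^{2} \approx 1749.0 - 325.33 i$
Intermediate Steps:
$L{\left(I \right)} = -4$
$r = -36$
$F = -6 + i \sqrt{15}$ ($F = -6 + \sqrt{-11 - 4} = -6 + \sqrt{-15} = -6 + i \sqrt{15} \approx -6.0 + 3.873 i$)
$\left(F + r\right)^{2} = \left(\left(-6 + i \sqrt{15}\right) - 36\right)^{2} = \left(-42 + i \sqrt{15}\right)^{2}$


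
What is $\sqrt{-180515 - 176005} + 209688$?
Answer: $209688 + 2 i \sqrt{89130} \approx 2.0969 \cdot 10^{5} + 597.09 i$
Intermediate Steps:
$\sqrt{-180515 - 176005} + 209688 = \sqrt{-356520} + 209688 = 2 i \sqrt{89130} + 209688 = 209688 + 2 i \sqrt{89130}$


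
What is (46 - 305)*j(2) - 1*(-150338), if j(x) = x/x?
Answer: 150079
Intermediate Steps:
j(x) = 1
(46 - 305)*j(2) - 1*(-150338) = (46 - 305)*1 - 1*(-150338) = -259*1 + 150338 = -259 + 150338 = 150079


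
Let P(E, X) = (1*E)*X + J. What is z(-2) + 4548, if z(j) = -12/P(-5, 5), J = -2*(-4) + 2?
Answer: 22744/5 ≈ 4548.8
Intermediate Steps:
J = 10 (J = 8 + 2 = 10)
P(E, X) = 10 + E*X (P(E, X) = (1*E)*X + 10 = E*X + 10 = 10 + E*X)
z(j) = ⅘ (z(j) = -12/(10 - 5*5) = -12/(10 - 25) = -12/(-15) = -12*(-1/15) = ⅘)
z(-2) + 4548 = ⅘ + 4548 = 22744/5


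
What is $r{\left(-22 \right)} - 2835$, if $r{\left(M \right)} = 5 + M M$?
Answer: $-2346$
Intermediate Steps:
$r{\left(M \right)} = 5 + M^{2}$
$r{\left(-22 \right)} - 2835 = \left(5 + \left(-22\right)^{2}\right) - 2835 = \left(5 + 484\right) - 2835 = 489 - 2835 = -2346$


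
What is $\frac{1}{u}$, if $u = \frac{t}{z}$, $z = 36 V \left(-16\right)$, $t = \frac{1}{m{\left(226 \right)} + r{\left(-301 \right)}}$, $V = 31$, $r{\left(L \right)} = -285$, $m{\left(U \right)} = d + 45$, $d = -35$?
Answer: $4910400$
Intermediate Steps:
$m{\left(U \right)} = 10$ ($m{\left(U \right)} = -35 + 45 = 10$)
$t = - \frac{1}{275}$ ($t = \frac{1}{10 - 285} = \frac{1}{-275} = - \frac{1}{275} \approx -0.0036364$)
$z = -17856$ ($z = 36 \cdot 31 \left(-16\right) = 1116 \left(-16\right) = -17856$)
$u = \frac{1}{4910400}$ ($u = - \frac{1}{275 \left(-17856\right)} = \left(- \frac{1}{275}\right) \left(- \frac{1}{17856}\right) = \frac{1}{4910400} \approx 2.0365 \cdot 10^{-7}$)
$\frac{1}{u} = \frac{1}{\frac{1}{4910400}} = 4910400$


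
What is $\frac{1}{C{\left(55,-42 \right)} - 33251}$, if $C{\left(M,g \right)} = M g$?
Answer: $- \frac{1}{35561} \approx -2.8121 \cdot 10^{-5}$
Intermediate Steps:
$\frac{1}{C{\left(55,-42 \right)} - 33251} = \frac{1}{55 \left(-42\right) - 33251} = \frac{1}{-2310 - 33251} = \frac{1}{-35561} = - \frac{1}{35561}$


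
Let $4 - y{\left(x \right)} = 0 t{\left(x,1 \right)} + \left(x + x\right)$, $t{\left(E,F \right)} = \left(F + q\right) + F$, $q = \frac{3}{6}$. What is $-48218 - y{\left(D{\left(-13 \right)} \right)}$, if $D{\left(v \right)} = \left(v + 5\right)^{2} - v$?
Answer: $-48068$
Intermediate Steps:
$q = \frac{1}{2}$ ($q = 3 \cdot \frac{1}{6} = \frac{1}{2} \approx 0.5$)
$D{\left(v \right)} = \left(5 + v\right)^{2} - v$
$t{\left(E,F \right)} = \frac{1}{2} + 2 F$ ($t{\left(E,F \right)} = \left(F + \frac{1}{2}\right) + F = \left(\frac{1}{2} + F\right) + F = \frac{1}{2} + 2 F$)
$y{\left(x \right)} = 4 - 2 x$ ($y{\left(x \right)} = 4 - \left(0 \left(\frac{1}{2} + 2 \cdot 1\right) + \left(x + x\right)\right) = 4 - \left(0 \left(\frac{1}{2} + 2\right) + 2 x\right) = 4 - \left(0 \cdot \frac{5}{2} + 2 x\right) = 4 - \left(0 + 2 x\right) = 4 - 2 x$)
$-48218 - y{\left(D{\left(-13 \right)} \right)} = -48218 - \left(4 - 2 \left(\left(5 - 13\right)^{2} - -13\right)\right) = -48218 - \left(4 - 2 \left(\left(-8\right)^{2} + 13\right)\right) = -48218 - \left(4 - 2 \left(64 + 13\right)\right) = -48218 - \left(4 - 154\right) = -48218 - -150 = -48218 + 150 = -48068$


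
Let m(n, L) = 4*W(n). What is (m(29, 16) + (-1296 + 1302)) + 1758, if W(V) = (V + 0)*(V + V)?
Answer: 8492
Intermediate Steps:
W(V) = 2*V² (W(V) = V*(2*V) = 2*V²)
m(n, L) = 8*n² (m(n, L) = 4*(2*n²) = 8*n²)
(m(29, 16) + (-1296 + 1302)) + 1758 = (8*29² + (-1296 + 1302)) + 1758 = (8*841 + 6) + 1758 = (6728 + 6) + 1758 = 6734 + 1758 = 8492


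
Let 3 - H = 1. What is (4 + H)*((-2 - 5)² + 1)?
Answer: 300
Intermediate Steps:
H = 2 (H = 3 - 1*1 = 3 - 1 = 2)
(4 + H)*((-2 - 5)² + 1) = (4 + 2)*((-2 - 5)² + 1) = 6*((-7)² + 1) = 6*(49 + 1) = 6*50 = 300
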